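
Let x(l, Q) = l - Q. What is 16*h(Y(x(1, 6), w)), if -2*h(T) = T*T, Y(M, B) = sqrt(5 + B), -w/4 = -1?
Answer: -72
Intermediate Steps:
w = 4 (w = -4*(-1) = 4)
h(T) = -T**2/2 (h(T) = -T*T/2 = -T**2/2)
16*h(Y(x(1, 6), w)) = 16*(-(sqrt(5 + 4))**2/2) = 16*(-(sqrt(9))**2/2) = 16*(-1/2*3**2) = 16*(-1/2*9) = 16*(-9/2) = -72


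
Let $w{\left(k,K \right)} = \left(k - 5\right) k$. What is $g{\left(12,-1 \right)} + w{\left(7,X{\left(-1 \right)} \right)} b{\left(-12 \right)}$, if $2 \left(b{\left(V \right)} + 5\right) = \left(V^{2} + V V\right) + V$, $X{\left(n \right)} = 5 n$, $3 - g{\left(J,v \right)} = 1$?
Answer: $1864$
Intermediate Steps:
$g{\left(J,v \right)} = 2$ ($g{\left(J,v \right)} = 3 - 1 = 2$)
$w{\left(k,K \right)} = k \left(-5 + k\right)$ ($w{\left(k,K \right)} = \left(-5 + k\right) k = k \left(-5 + k\right)$)
$b{\left(V \right)} = -5 + V^{2} + \frac{V}{2}$ ($b{\left(V \right)} = -5 + \frac{\left(V^{2} + V V\right) + V}{2} = -5 + \frac{\left(V^{2} + V^{2}\right) + V}{2} = -5 + \frac{2 V^{2} + V}{2} = -5 + \frac{V + 2 V^{2}}{2} = -5 + \left(V^{2} + \frac{V}{2}\right) = -5 + V^{2} + \frac{V}{2}$)
$g{\left(12,-1 \right)} + w{\left(7,X{\left(-1 \right)} \right)} b{\left(-12 \right)} = 2 + 7 \left(-5 + 7\right) \left(-5 + \left(-12\right)^{2} + \frac{1}{2} \left(-12\right)\right) = 2 + 7 \cdot 2 \left(-5 + 144 - 6\right) = 2 + 14 \cdot 133 = 2 + 1862 = 1864$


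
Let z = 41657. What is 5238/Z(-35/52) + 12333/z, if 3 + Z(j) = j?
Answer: -11344011429/7956487 ≈ -1425.8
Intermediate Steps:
Z(j) = -3 + j
5238/Z(-35/52) + 12333/z = 5238/(-3 - 35/52) + 12333/41657 = 5238/(-191/52) + 12333/41657 = 5238*(-52/191) + 12333/41657 = -272376/191 + 12333/41657 = -11344011429/7956487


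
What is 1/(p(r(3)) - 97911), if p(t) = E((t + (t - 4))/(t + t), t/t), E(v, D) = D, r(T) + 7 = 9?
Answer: -1/97910 ≈ -1.0213e-5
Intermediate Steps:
r(T) = 2 (r(T) = -7 + 9 = 2)
p(t) = 1 (p(t) = t/t = 1)
1/(p(r(3)) - 97911) = 1/(1 - 97911) = 1/(-97910) = -1/97910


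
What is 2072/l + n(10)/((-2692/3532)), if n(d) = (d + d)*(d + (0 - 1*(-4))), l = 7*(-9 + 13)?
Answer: -197438/673 ≈ -293.37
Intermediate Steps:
l = 28 (l = 7*4 = 28)
n(d) = 2*d*(4 + d) (n(d) = (2*d)*(d + (0 + 4)) = (2*d)*(d + 4) = (2*d)*(4 + d) = 2*d*(4 + d))
2072/l + n(10)/((-2692/3532)) = 2072/28 + (2*10*(4 + 10))/((-2692/3532)) = 2072*(1/28) + (2*10*14)/((-2692*1/3532)) = 74 + 280/(-673/883) = 74 + 280*(-883/673) = 74 - 247240/673 = -197438/673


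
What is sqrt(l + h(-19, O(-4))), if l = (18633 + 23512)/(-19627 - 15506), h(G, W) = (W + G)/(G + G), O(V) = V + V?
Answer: I*sqrt(17789431074)/190722 ≈ 0.69933*I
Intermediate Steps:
O(V) = 2*V
h(G, W) = (G + W)/(2*G) (h(G, W) = (G + W)/((2*G)) = (G + W)*(1/(2*G)) = (G + W)/(2*G))
l = -42145/35133 (l = 42145/(-35133) = 42145*(-1/35133) = -42145/35133 ≈ -1.1996)
sqrt(l + h(-19, O(-4))) = sqrt(-42145/35133 + (1/2)*(-19 + 2*(-4))/(-19)) = sqrt(-42145/35133 + (1/2)*(-1/19)*(-19 - 8)) = sqrt(-42145/35133 + (1/2)*(-1/19)*(-27)) = sqrt(-42145/35133 + 27/38) = sqrt(-652919/1335054) = I*sqrt(17789431074)/190722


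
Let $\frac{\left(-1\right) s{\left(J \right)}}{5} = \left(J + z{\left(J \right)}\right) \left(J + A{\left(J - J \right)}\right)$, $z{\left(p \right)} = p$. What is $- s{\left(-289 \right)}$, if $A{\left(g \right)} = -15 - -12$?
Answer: $843880$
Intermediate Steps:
$A{\left(g \right)} = -3$ ($A{\left(g \right)} = -15 + 12 = -3$)
$s{\left(J \right)} = - 10 J \left(-3 + J\right)$ ($s{\left(J \right)} = - 5 \left(J + J\right) \left(J - 3\right) = - 5 \cdot 2 J \left(-3 + J\right) = - 10 J \left(-3 + J\right)$)
$- s{\left(-289 \right)} = - 10 \left(-289\right) \left(3 - -289\right) = - 10 \left(-289\right) \left(3 + 289\right) = - 10 \left(-289\right) 292 = \left(-1\right) \left(-843880\right) = 843880$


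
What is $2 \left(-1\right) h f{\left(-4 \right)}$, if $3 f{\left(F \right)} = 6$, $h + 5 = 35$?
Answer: $-120$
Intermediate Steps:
$h = 30$ ($h = -5 + 35 = 30$)
$f{\left(F \right)} = 2$ ($f{\left(F \right)} = \frac{1}{3} \cdot 6 = 2$)
$2 \left(-1\right) h f{\left(-4 \right)} = 2 \left(-1\right) 30 \cdot 2 = \left(-2\right) 30 \cdot 2 = \left(-60\right) 2 = -120$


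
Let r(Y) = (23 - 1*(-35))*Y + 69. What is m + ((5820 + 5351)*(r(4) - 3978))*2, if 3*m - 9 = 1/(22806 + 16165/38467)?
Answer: -216213275451057764/2631883701 ≈ -8.2152e+7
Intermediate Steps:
r(Y) = 69 + 58*Y (r(Y) = (23 + 35)*Y + 69 = 58*Y + 69 = 69 + 58*Y)
m = 7895689570/2631883701 (m = 3 + 1/(3*(22806 + 16165/38467)) = 3 + 1/(3*(877294567/38467)) = 3 + (1/3)*(38467/877294567) = 3 + 38467/2631883701 = 7895689570/2631883701 ≈ 3.0000)
m + ((5820 + 5351)*(r(4) - 3978))*2 = 7895689570/2631883701 + ((5820 + 5351)*((69 + 58*4) - 3978))*2 = 7895689570/2631883701 + (11171*((69 + 232) - 3978))*2 = 7895689570/2631883701 + (11171*(301 - 3978))*2 = 7895689570/2631883701 + (11171*(-3677))*2 = 7895689570/2631883701 - 41075767*2 = 7895689570/2631883701 - 82151534 = -216213275451057764/2631883701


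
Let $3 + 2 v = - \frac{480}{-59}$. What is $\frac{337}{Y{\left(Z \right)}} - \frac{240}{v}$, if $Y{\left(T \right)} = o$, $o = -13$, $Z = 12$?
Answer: $- \frac{156757}{1313} \approx -119.39$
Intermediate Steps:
$v = \frac{303}{118}$ ($v = - \frac{3}{2} + \frac{\left(-480\right) \frac{1}{-59}}{2} = - \frac{3}{2} + \frac{\left(-480\right) \left(- \frac{1}{59}\right)}{2} = - \frac{3}{2} + \frac{1}{2} \cdot \frac{480}{59} = - \frac{3}{2} + \frac{240}{59} = \frac{303}{118} \approx 2.5678$)
$Y{\left(T \right)} = -13$
$\frac{337}{Y{\left(Z \right)}} - \frac{240}{v} = \frac{337}{-13} - \frac{240}{\frac{303}{118}} = 337 \left(- \frac{1}{13}\right) - \frac{9440}{101} = - \frac{337}{13} - \frac{9440}{101} = - \frac{156757}{1313}$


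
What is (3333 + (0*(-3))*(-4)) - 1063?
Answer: 2270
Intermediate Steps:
(3333 + (0*(-3))*(-4)) - 1063 = (3333 + 0*(-4)) - 1063 = (3333 + 0) - 1063 = 3333 - 1063 = 2270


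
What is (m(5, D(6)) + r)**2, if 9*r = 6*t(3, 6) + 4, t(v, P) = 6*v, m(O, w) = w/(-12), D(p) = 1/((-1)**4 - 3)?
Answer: 808201/5184 ≈ 155.90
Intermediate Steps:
D(p) = -1/2 (D(p) = 1/(1 - 3) = 1/(-2) = -1/2)
m(O, w) = -w/12 (m(O, w) = w*(-1/12) = -w/12)
r = 112/9 (r = (6*(6*3) + 4)/9 = (6*18 + 4)/9 = (108 + 4)/9 = (1/9)*112 = 112/9 ≈ 12.444)
(m(5, D(6)) + r)**2 = (-1/12*(-1/2) + 112/9)**2 = (1/24 + 112/9)**2 = (899/72)**2 = 808201/5184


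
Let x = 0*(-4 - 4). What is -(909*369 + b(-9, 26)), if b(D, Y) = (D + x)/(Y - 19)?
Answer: -2347938/7 ≈ -3.3542e+5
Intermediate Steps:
x = 0 (x = 0*(-8) = 0)
b(D, Y) = D/(-19 + Y) (b(D, Y) = (D + 0)/(Y - 19) = D/(-19 + Y))
-(909*369 + b(-9, 26)) = -(909*369 - 9/(-19 + 26)) = -(335421 - 9/7) = -1*2347938/7 = -2347938/7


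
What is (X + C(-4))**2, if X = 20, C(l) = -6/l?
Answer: 1849/4 ≈ 462.25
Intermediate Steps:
(X + C(-4))**2 = (20 - 6/(-4))**2 = (20 - 6*(-1/4))**2 = (20 + 3/2)**2 = (43/2)**2 = 1849/4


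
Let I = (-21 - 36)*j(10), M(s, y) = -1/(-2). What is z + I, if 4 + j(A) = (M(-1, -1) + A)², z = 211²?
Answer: 153859/4 ≈ 38465.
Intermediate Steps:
M(s, y) = ½ (M(s, y) = -1*(-½) = ½)
z = 44521
j(A) = -4 + (½ + A)²
I = -24225/4 (I = (-21 - 36)*(-15/4 + 10 + 10²) = -57*(-15/4 + 10 + 100) = -57*425/4 = -24225/4 ≈ -6056.3)
z + I = 44521 - 24225/4 = 153859/4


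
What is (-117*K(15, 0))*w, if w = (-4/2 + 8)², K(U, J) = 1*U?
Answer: -63180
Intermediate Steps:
K(U, J) = U
w = 36 (w = (-4*½ + 8)² = (-2 + 8)² = 6² = 36)
(-117*K(15, 0))*w = -117*15*36 = -1755*36 = -63180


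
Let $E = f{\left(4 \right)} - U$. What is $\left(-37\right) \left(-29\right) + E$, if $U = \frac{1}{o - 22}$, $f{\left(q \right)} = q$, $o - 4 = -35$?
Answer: $\frac{57082}{53} \approx 1077.0$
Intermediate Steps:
$o = -31$ ($o = 4 - 35 = -31$)
$U = - \frac{1}{53}$ ($U = \frac{1}{-31 - 22} = \frac{1}{-53} = - \frac{1}{53} \approx -0.018868$)
$E = \frac{213}{53}$ ($E = 4 - - \frac{1}{53} = 4 + \frac{1}{53} = \frac{213}{53} \approx 4.0189$)
$\left(-37\right) \left(-29\right) + E = \left(-37\right) \left(-29\right) + \frac{213}{53} = 1073 + \frac{213}{53} = \frac{57082}{53}$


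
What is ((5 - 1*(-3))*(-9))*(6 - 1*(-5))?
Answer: -792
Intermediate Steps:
((5 - 1*(-3))*(-9))*(6 - 1*(-5)) = ((5 + 3)*(-9))*(6 + 5) = (8*(-9))*11 = -72*11 = -792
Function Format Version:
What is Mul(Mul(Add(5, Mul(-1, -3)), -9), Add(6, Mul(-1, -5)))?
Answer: -792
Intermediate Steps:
Mul(Mul(Add(5, Mul(-1, -3)), -9), Add(6, Mul(-1, -5))) = Mul(Mul(Add(5, 3), -9), Add(6, 5)) = Mul(Mul(8, -9), 11) = Mul(-72, 11) = -792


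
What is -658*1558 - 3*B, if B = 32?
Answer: -1025260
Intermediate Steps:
-658*1558 - 3*B = -658*1558 - 3*32 = -1025164 - 96 = -1025260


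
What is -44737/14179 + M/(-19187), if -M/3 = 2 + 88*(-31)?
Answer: -88574971/24732043 ≈ -3.5814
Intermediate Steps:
M = 8178 (M = -3*(2 + 88*(-31)) = -3*(2 - 2728) = -3*(-2726) = 8178)
-44737/14179 + M/(-19187) = -44737/14179 + 8178/(-19187) = -44737*1/14179 + 8178*(-1/19187) = -4067/1289 - 8178/19187 = -88574971/24732043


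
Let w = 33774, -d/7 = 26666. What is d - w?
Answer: -220436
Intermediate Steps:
d = -186662 (d = -7*26666 = -186662)
d - w = -186662 - 1*33774 = -186662 - 33774 = -220436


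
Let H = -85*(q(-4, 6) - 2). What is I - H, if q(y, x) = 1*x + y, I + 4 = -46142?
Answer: -46146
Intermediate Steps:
I = -46146 (I = -4 - 46142 = -46146)
q(y, x) = x + y
H = 0 (H = -85*((6 - 4) - 2) = -85*(2 - 2) = -85*0 = 0)
I - H = -46146 - 1*0 = -46146 + 0 = -46146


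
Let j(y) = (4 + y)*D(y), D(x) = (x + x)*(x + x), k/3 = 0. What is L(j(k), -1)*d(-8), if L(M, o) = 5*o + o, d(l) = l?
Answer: 48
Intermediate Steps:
k = 0 (k = 3*0 = 0)
D(x) = 4*x² (D(x) = (2*x)*(2*x) = 4*x²)
j(y) = 4*y²*(4 + y) (j(y) = (4 + y)*(4*y²) = 4*y²*(4 + y))
L(M, o) = 6*o
L(j(k), -1)*d(-8) = (6*(-1))*(-8) = -6*(-8) = 48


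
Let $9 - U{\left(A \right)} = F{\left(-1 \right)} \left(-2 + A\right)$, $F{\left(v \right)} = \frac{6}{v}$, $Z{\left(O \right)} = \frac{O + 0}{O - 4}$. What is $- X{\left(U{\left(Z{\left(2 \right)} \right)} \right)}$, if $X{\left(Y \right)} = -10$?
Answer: $10$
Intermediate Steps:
$Z{\left(O \right)} = \frac{O}{-4 + O}$
$U{\left(A \right)} = -3 + 6 A$ ($U{\left(A \right)} = 9 - \frac{6}{-1} \left(-2 + A\right) = 9 - 6 \left(-1\right) \left(-2 + A\right) = 9 - - 6 \left(-2 + A\right) = 9 - \left(12 - 6 A\right) = 9 + \left(-12 + 6 A\right) = -3 + 6 A$)
$- X{\left(U{\left(Z{\left(2 \right)} \right)} \right)} = \left(-1\right) \left(-10\right) = 10$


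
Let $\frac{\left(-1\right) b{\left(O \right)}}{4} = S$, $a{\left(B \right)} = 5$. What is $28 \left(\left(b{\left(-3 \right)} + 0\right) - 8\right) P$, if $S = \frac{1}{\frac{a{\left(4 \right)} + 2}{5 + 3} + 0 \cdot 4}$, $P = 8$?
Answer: $-2816$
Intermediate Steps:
$S = \frac{8}{7}$ ($S = \frac{1}{\frac{5 + 2}{5 + 3} + 0 \cdot 4} = \frac{1}{\frac{7}{8} + 0} = \frac{1}{\frac{7}{8}} = \frac{8}{7} \approx 1.1429$)
$b{\left(O \right)} = - \frac{32}{7}$ ($b{\left(O \right)} = \left(-4\right) \frac{8}{7} = - \frac{32}{7}$)
$28 \left(\left(b{\left(-3 \right)} + 0\right) - 8\right) P = 28 \left(\left(- \frac{32}{7} + 0\right) - 8\right) 8 = 28 \left(- \frac{32}{7} - 8\right) 8 = 28 \left(- \frac{88}{7}\right) 8 = \left(-352\right) 8 = -2816$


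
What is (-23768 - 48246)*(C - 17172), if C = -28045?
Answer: 3256257038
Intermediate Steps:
(-23768 - 48246)*(C - 17172) = (-23768 - 48246)*(-28045 - 17172) = -72014*(-45217) = 3256257038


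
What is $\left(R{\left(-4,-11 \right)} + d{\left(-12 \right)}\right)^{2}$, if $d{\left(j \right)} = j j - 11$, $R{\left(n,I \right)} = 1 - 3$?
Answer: $17161$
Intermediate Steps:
$R{\left(n,I \right)} = -2$
$d{\left(j \right)} = -11 + j^{2}$ ($d{\left(j \right)} = j^{2} - 11 = -11 + j^{2}$)
$\left(R{\left(-4,-11 \right)} + d{\left(-12 \right)}\right)^{2} = \left(-2 - \left(11 - \left(-12\right)^{2}\right)\right)^{2} = \left(-2 + \left(-11 + 144\right)\right)^{2} = \left(-2 + 133\right)^{2} = 131^{2} = 17161$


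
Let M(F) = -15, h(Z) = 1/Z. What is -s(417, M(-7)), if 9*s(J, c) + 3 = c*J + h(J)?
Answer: 2609585/3753 ≈ 695.33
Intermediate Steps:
s(J, c) = -⅓ + 1/(9*J) + J*c/9 (s(J, c) = -⅓ + (c*J + 1/J)/9 = -⅓ + (J*c + 1/J)/9 = -⅓ + (1/J + J*c)/9 = -⅓ + (1/(9*J) + J*c/9) = -⅓ + 1/(9*J) + J*c/9)
-s(417, M(-7)) = -(1 + 417*(-3 + 417*(-15)))/(9*417) = -(1 + 417*(-3 - 6255))/(9*417) = -(1 + 417*(-6258))/(9*417) = -(1 - 2609586)/(9*417) = -(-2609585)/(9*417) = -1*(-2609585/3753) = 2609585/3753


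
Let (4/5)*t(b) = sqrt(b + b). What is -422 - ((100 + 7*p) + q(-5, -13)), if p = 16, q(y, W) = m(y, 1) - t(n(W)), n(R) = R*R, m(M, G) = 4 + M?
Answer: -633 + 65*sqrt(2)/4 ≈ -610.02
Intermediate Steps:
n(R) = R**2
t(b) = 5*sqrt(2)*sqrt(b)/4 (t(b) = 5*sqrt(b + b)/4 = 5*sqrt(2*b)/4 = 5*(sqrt(2)*sqrt(b))/4 = 5*sqrt(2)*sqrt(b)/4)
q(y, W) = 4 + y - 5*sqrt(2)*sqrt(W**2)/4 (q(y, W) = (4 + y) - 5*sqrt(2)*sqrt(W**2)/4 = 4 + y - 5*sqrt(2)*sqrt(W**2)/4)
-422 - ((100 + 7*p) + q(-5, -13)) = -422 - ((100 + 7*16) + (4 - 5 - 5*sqrt(2)*sqrt((-13)**2)/4)) = -422 - ((100 + 112) + (4 - 5 - 5*sqrt(2)*sqrt(169)/4)) = -422 - (212 + (4 - 5 - 5/4*sqrt(2)*13)) = -422 - (212 + (4 - 5 - 65*sqrt(2)/4)) = -422 - (212 + (-1 - 65*sqrt(2)/4)) = -422 - (211 - 65*sqrt(2)/4) = -422 + (-211 + 65*sqrt(2)/4) = -633 + 65*sqrt(2)/4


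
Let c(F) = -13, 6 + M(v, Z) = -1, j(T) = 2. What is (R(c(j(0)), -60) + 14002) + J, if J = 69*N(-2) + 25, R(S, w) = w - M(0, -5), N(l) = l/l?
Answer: 14043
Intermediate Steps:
M(v, Z) = -7 (M(v, Z) = -6 - 1 = -7)
N(l) = 1
R(S, w) = 7 + w (R(S, w) = w - 1*(-7) = w + 7 = 7 + w)
J = 94 (J = 69*1 + 25 = 69 + 25 = 94)
(R(c(j(0)), -60) + 14002) + J = ((7 - 60) + 14002) + 94 = (-53 + 14002) + 94 = 13949 + 94 = 14043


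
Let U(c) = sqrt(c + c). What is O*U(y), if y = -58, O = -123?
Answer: -246*I*sqrt(29) ≈ -1324.8*I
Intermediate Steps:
U(c) = sqrt(2)*sqrt(c) (U(c) = sqrt(2*c) = sqrt(2)*sqrt(c))
O*U(y) = -123*sqrt(2)*sqrt(-58) = -123*sqrt(2)*I*sqrt(58) = -246*I*sqrt(29)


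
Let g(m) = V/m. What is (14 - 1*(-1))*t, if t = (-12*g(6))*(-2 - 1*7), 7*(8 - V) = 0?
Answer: 2160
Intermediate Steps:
V = 8 (V = 8 - 1/7*0 = 8 + 0 = 8)
g(m) = 8/m
t = 144 (t = (-96/6)*(-2 - 1*7) = (-96/6)*(-2 - 7) = -12*4/3*(-9) = -16*(-9) = 144)
(14 - 1*(-1))*t = (14 - 1*(-1))*144 = (14 + 1)*144 = 15*144 = 2160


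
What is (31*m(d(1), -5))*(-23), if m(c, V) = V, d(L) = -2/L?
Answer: 3565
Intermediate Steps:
(31*m(d(1), -5))*(-23) = (31*(-5))*(-23) = -155*(-23) = 3565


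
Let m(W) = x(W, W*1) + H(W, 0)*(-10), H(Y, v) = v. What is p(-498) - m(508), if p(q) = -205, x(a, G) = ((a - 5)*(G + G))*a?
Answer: -259612589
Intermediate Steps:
x(a, G) = 2*G*a*(-5 + a) (x(a, G) = ((-5 + a)*(2*G))*a = (2*G*(-5 + a))*a = 2*G*a*(-5 + a))
m(W) = 2*W**2*(-5 + W) (m(W) = 2*(W*1)*W*(-5 + W) + 0*(-10) = 2*W*W*(-5 + W) + 0 = 2*W**2*(-5 + W) + 0 = 2*W**2*(-5 + W))
p(-498) - m(508) = -205 - 2*508**2*(-5 + 508) = -205 - 2*258064*503 = -205 - 1*259612384 = -205 - 259612384 = -259612589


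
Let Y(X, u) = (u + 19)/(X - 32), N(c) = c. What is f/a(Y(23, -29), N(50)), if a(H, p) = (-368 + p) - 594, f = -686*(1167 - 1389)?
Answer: -12691/76 ≈ -166.99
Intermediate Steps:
Y(X, u) = (19 + u)/(-32 + X)
f = 152292 (f = -686*(-222) = 152292)
a(H, p) = -962 + p
f/a(Y(23, -29), N(50)) = 152292/(-962 + 50) = 152292/(-912) = 152292*(-1/912) = -12691/76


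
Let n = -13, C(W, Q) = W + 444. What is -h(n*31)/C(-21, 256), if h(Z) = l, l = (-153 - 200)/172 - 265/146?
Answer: 48559/5311188 ≈ 0.0091428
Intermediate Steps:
C(W, Q) = 444 + W
l = -48559/12556 (l = -353*1/172 - 265*1/146 = -353/172 - 265/146 = -48559/12556 ≈ -3.8674)
h(Z) = -48559/12556
-h(n*31)/C(-21, 256) = -(-48559)/(12556*(444 - 21)) = -(-48559)/(12556*423) = -1*(-48559/5311188) = 48559/5311188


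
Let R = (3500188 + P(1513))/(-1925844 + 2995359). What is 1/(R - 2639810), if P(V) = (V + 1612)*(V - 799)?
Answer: -1069515/2823310660712 ≈ -3.7882e-7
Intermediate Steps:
P(V) = (-799 + V)*(1612 + V) (P(V) = (1612 + V)*(-799 + V) = (-799 + V)*(1612 + V))
R = 5731438/1069515 (R = (3500188 + (-1287988 + 1513**2 + 813*1513))/(-1925844 + 2995359) = (3500188 + (-1287988 + 2289169 + 1230069))/1069515 = (3500188 + 2231250)*(1/1069515) = 5731438*(1/1069515) = 5731438/1069515 ≈ 5.3589)
1/(R - 2639810) = 1/(5731438/1069515 - 2639810) = 1/(-2823310660712/1069515) = -1069515/2823310660712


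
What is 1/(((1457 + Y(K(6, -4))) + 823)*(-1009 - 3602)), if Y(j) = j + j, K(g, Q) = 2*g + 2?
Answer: -1/10642188 ≈ -9.3966e-8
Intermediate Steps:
K(g, Q) = 2 + 2*g
Y(j) = 2*j
1/(((1457 + Y(K(6, -4))) + 823)*(-1009 - 3602)) = 1/(((1457 + 2*(2 + 2*6)) + 823)*(-1009 - 3602)) = 1/(((1457 + 2*(2 + 12)) + 823)*(-4611)) = 1/(((1457 + 2*14) + 823)*(-4611)) = 1/(((1457 + 28) + 823)*(-4611)) = 1/((1485 + 823)*(-4611)) = 1/(2308*(-4611)) = 1/(-10642188) = -1/10642188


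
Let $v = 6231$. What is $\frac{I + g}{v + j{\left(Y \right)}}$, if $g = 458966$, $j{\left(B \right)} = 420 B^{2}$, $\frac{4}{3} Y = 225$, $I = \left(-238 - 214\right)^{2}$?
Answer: $\frac{884360}{15955183} \approx 0.055428$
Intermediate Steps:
$I = 204304$ ($I = \left(-452\right)^{2} = 204304$)
$Y = \frac{675}{4}$ ($Y = \frac{3}{4} \cdot 225 = \frac{675}{4} \approx 168.75$)
$\frac{I + g}{v + j{\left(Y \right)}} = \frac{204304 + 458966}{6231 + 420 \left(\frac{675}{4}\right)^{2}} = \frac{663270}{6231 + 420 \cdot \frac{455625}{16}} = \frac{663270}{6231 + \frac{47840625}{4}} = \frac{663270}{\frac{47865549}{4}} = 663270 \cdot \frac{4}{47865549} = \frac{884360}{15955183}$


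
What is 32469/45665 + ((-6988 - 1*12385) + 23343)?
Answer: 181322519/45665 ≈ 3970.7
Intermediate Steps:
32469/45665 + ((-6988 - 1*12385) + 23343) = 32469*(1/45665) + ((-6988 - 12385) + 23343) = 32469/45665 + (-19373 + 23343) = 32469/45665 + 3970 = 181322519/45665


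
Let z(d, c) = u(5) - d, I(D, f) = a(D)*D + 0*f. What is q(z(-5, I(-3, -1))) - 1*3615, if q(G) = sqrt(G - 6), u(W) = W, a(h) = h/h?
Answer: -3613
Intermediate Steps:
a(h) = 1
I(D, f) = D (I(D, f) = 1*D + 0*f = D + 0 = D)
z(d, c) = 5 - d
q(G) = sqrt(-6 + G)
q(z(-5, I(-3, -1))) - 1*3615 = sqrt(-6 + (5 - 1*(-5))) - 1*3615 = sqrt(-6 + (5 + 5)) - 3615 = sqrt(-6 + 10) - 3615 = sqrt(4) - 3615 = 2 - 3615 = -3613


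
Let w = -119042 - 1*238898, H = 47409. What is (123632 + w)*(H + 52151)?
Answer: -23327704480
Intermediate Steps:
w = -357940 (w = -119042 - 238898 = -357940)
(123632 + w)*(H + 52151) = (123632 - 357940)*(47409 + 52151) = -234308*99560 = -23327704480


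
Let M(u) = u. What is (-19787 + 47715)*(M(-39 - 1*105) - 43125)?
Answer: -1208416632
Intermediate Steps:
(-19787 + 47715)*(M(-39 - 1*105) - 43125) = (-19787 + 47715)*((-39 - 1*105) - 43125) = 27928*((-39 - 105) - 43125) = 27928*(-144 - 43125) = 27928*(-43269) = -1208416632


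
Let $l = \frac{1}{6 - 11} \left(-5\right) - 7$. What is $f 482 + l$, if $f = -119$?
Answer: $-57364$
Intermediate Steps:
$l = -6$ ($l = \frac{1}{-5} \left(-5\right) - 7 = \left(- \frac{1}{5}\right) \left(-5\right) - 7 = 1 - 7 = -6$)
$f 482 + l = \left(-119\right) 482 - 6 = -57358 - 6 = -57364$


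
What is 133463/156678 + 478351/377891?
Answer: 125381544511/59207206098 ≈ 2.1177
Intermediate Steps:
133463/156678 + 478351/377891 = 125381544511/59207206098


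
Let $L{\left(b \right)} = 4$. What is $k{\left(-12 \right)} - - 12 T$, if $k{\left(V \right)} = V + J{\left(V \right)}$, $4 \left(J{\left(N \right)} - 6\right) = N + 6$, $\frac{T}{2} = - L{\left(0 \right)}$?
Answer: $- \frac{207}{2} \approx -103.5$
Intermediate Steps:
$T = -8$ ($T = 2 \left(\left(-1\right) 4\right) = 2 \left(-4\right) = -8$)
$J{\left(N \right)} = \frac{15}{2} + \frac{N}{4}$ ($J{\left(N \right)} = 6 + \frac{N + 6}{4} = 6 + \frac{6 + N}{4} = 6 + \left(\frac{3}{2} + \frac{N}{4}\right) = \frac{15}{2} + \frac{N}{4}$)
$k{\left(V \right)} = \frac{15}{2} + \frac{5 V}{4}$ ($k{\left(V \right)} = V + \left(\frac{15}{2} + \frac{V}{4}\right) = \frac{15}{2} + \frac{5 V}{4}$)
$k{\left(-12 \right)} - - 12 T = \left(\frac{15}{2} + \frac{5}{4} \left(-12\right)\right) - \left(-12\right) \left(-8\right) = \left(\frac{15}{2} - 15\right) - 96 = - \frac{15}{2} - 96 = - \frac{207}{2}$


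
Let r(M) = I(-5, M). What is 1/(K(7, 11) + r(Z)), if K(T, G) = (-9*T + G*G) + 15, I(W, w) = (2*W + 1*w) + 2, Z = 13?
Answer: 1/78 ≈ 0.012821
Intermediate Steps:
I(W, w) = 2 + w + 2*W (I(W, w) = (2*W + w) + 2 = (w + 2*W) + 2 = 2 + w + 2*W)
r(M) = -8 + M (r(M) = 2 + M + 2*(-5) = 2 + M - 10 = -8 + M)
K(T, G) = 15 + G² - 9*T (K(T, G) = (-9*T + G²) + 15 = (G² - 9*T) + 15 = 15 + G² - 9*T)
1/(K(7, 11) + r(Z)) = 1/((15 + 11² - 9*7) + (-8 + 13)) = 1/((15 + 121 - 63) + 5) = 1/(73 + 5) = 1/78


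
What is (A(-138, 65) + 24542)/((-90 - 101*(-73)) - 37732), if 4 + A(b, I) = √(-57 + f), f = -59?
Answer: -24538/30449 - 2*I*√29/30449 ≈ -0.80587 - 0.00035372*I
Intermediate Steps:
A(b, I) = -4 + 2*I*√29 (A(b, I) = -4 + √(-57 - 59) = -4 + √(-116) = -4 + 2*I*√29)
(A(-138, 65) + 24542)/((-90 - 101*(-73)) - 37732) = ((-4 + 2*I*√29) + 24542)/((-90 - 101*(-73)) - 37732) = (24538 + 2*I*√29)/((-90 + 7373) - 37732) = (24538 + 2*I*√29)/(7283 - 37732) = (24538 + 2*I*√29)/(-30449) = (24538 + 2*I*√29)*(-1/30449) = -24538/30449 - 2*I*√29/30449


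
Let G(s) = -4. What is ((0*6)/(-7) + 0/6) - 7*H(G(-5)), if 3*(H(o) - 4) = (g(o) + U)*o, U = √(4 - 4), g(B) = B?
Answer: -196/3 ≈ -65.333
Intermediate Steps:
U = 0 (U = √0 = 0)
H(o) = 4 + o²/3 (H(o) = 4 + ((o + 0)*o)/3 = 4 + (o*o)/3 = 4 + o²/3)
((0*6)/(-7) + 0/6) - 7*H(G(-5)) = ((0*6)/(-7) + 0/6) - 7*(4 + (⅓)*(-4)²) = (0*(-⅐) + 0*(⅙)) - 7*(4 + (⅓)*16) = (0 + 0) - 7*(4 + 16/3) = 0 - 7*28/3 = 0 - 196/3 = -196/3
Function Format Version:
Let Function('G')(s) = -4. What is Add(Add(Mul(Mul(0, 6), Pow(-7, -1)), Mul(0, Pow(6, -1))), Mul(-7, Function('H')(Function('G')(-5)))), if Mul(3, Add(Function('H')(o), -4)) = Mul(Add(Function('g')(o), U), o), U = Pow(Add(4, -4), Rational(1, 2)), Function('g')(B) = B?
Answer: Rational(-196, 3) ≈ -65.333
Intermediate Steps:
U = 0 (U = Pow(0, Rational(1, 2)) = 0)
Function('H')(o) = Add(4, Mul(Rational(1, 3), Pow(o, 2))) (Function('H')(o) = Add(4, Mul(Rational(1, 3), Mul(Add(o, 0), o))) = Add(4, Mul(Rational(1, 3), Mul(o, o))) = Add(4, Mul(Rational(1, 3), Pow(o, 2))))
Add(Add(Mul(Mul(0, 6), Pow(-7, -1)), Mul(0, Pow(6, -1))), Mul(-7, Function('H')(Function('G')(-5)))) = Add(Add(Mul(Mul(0, 6), Pow(-7, -1)), Mul(0, Pow(6, -1))), Mul(-7, Add(4, Mul(Rational(1, 3), Pow(-4, 2))))) = Add(Add(Mul(0, Rational(-1, 7)), Mul(0, Rational(1, 6))), Mul(-7, Add(4, Mul(Rational(1, 3), 16)))) = Add(Add(0, 0), Mul(-7, Add(4, Rational(16, 3)))) = Add(0, Mul(-7, Rational(28, 3))) = Add(0, Rational(-196, 3)) = Rational(-196, 3)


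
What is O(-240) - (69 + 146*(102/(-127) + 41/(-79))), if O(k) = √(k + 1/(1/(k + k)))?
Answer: 1244413/10033 + 12*I*√5 ≈ 124.03 + 26.833*I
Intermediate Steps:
O(k) = √3*√k (O(k) = √(k + 1/(1/(2*k))) = √(k + 2*k) = √(3*k) = √3*√k)
O(-240) - (69 + 146*(102/(-127) + 41/(-79))) = √3*√(-240) - (69 + 146*(102/(-127) + 41/(-79))) = √3*(4*I*√15) - (69 + 146*(102*(-1/127) + 41*(-1/79))) = 12*I*√5 - (69 + 146*(-102/127 - 41/79)) = 12*I*√5 - (69 + 146*(-13265/10033)) = 12*I*√5 - (69 - 1936690/10033) = 12*I*√5 - 1*(-1244413/10033) = 12*I*√5 + 1244413/10033 = 1244413/10033 + 12*I*√5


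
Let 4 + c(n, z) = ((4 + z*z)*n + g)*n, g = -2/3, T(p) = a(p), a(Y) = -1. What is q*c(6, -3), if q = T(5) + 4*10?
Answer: 17940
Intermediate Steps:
T(p) = -1
g = -⅔ (g = -2*⅓ = -⅔ ≈ -0.66667)
c(n, z) = -4 + n*(-⅔ + n*(4 + z²)) (c(n, z) = -4 + ((4 + z*z)*n - ⅔)*n = -4 + ((4 + z²)*n - ⅔)*n = -4 + (n*(4 + z²) - ⅔)*n = -4 + (-⅔ + n*(4 + z²))*n = -4 + n*(-⅔ + n*(4 + z²)))
q = 39 (q = -1 + 4*10 = -1 + 40 = 39)
q*c(6, -3) = 39*(-4 + 4*6² - ⅔*6 + 6²*(-3)²) = 39*(-4 + 4*36 - 4 + 36*9) = 39*(-4 + 144 - 4 + 324) = 39*460 = 17940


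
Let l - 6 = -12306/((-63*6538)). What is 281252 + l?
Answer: 2758297499/9807 ≈ 2.8126e+5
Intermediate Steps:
l = 59135/9807 (l = 6 - 12306/((-63*6538)) = 6 - 12306/(-411894) = 6 - 12306*(-1/411894) = 6 + 293/9807 = 59135/9807 ≈ 6.0299)
281252 + l = 281252 + 59135/9807 = 2758297499/9807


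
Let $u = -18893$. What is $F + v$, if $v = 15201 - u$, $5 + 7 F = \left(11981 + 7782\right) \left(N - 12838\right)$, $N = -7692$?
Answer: $- \frac{405495737}{7} \approx -5.7928 \cdot 10^{7}$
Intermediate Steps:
$F = - \frac{405734395}{7}$ ($F = - \frac{5}{7} + \frac{\left(11981 + 7782\right) \left(-7692 - 12838\right)}{7} = - \frac{5}{7} + \frac{19763 \left(-20530\right)}{7} = - \frac{5}{7} + \frac{1}{7} \left(-405734390\right) = - \frac{5}{7} - \frac{405734390}{7} = - \frac{405734395}{7} \approx -5.7962 \cdot 10^{7}$)
$v = 34094$ ($v = 15201 - -18893 = 15201 + 18893 = 34094$)
$F + v = - \frac{405734395}{7} + 34094 = - \frac{405495737}{7}$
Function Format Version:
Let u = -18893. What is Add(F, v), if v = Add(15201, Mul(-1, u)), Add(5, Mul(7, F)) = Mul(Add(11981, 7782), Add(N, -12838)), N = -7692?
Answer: Rational(-405495737, 7) ≈ -5.7928e+7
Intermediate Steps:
F = Rational(-405734395, 7) (F = Add(Rational(-5, 7), Mul(Rational(1, 7), Mul(Add(11981, 7782), Add(-7692, -12838)))) = Add(Rational(-5, 7), Mul(Rational(1, 7), Mul(19763, -20530))) = Add(Rational(-5, 7), Mul(Rational(1, 7), -405734390)) = Add(Rational(-5, 7), Rational(-405734390, 7)) = Rational(-405734395, 7) ≈ -5.7962e+7)
v = 34094 (v = Add(15201, Mul(-1, -18893)) = Add(15201, 18893) = 34094)
Add(F, v) = Add(Rational(-405734395, 7), 34094) = Rational(-405495737, 7)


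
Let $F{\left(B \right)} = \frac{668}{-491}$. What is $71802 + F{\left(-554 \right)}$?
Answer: $\frac{35254114}{491} \approx 71801.0$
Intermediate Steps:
$F{\left(B \right)} = - \frac{668}{491}$ ($F{\left(B \right)} = 668 \left(- \frac{1}{491}\right) = - \frac{668}{491}$)
$71802 + F{\left(-554 \right)} = 71802 - \frac{668}{491} = \frac{35254114}{491}$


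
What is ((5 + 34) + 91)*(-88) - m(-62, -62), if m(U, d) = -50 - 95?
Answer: -11295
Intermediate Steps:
m(U, d) = -145
((5 + 34) + 91)*(-88) - m(-62, -62) = ((5 + 34) + 91)*(-88) - 1*(-145) = (39 + 91)*(-88) + 145 = 130*(-88) + 145 = -11440 + 145 = -11295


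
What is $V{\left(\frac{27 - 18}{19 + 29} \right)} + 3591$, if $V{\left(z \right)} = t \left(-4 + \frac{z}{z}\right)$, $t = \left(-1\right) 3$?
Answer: $3600$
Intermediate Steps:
$t = -3$
$V{\left(z \right)} = 9$ ($V{\left(z \right)} = - 3 \left(-4 + \frac{z}{z}\right) = - 3 \left(-4 + 1\right) = \left(-3\right) \left(-3\right) = 9$)
$V{\left(\frac{27 - 18}{19 + 29} \right)} + 3591 = 9 + 3591 = 3600$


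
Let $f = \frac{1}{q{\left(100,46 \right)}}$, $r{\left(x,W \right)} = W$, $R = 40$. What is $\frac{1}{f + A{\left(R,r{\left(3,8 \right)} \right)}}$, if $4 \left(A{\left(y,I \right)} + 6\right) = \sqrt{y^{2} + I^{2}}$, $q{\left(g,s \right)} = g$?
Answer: $\frac{59900}{681199} + \frac{20000 \sqrt{26}}{681199} \approx 0.23764$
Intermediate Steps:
$A{\left(y,I \right)} = -6 + \frac{\sqrt{I^{2} + y^{2}}}{4}$ ($A{\left(y,I \right)} = -6 + \frac{\sqrt{y^{2} + I^{2}}}{4} = -6 + \frac{\sqrt{I^{2} + y^{2}}}{4}$)
$f = \frac{1}{100} \approx 0.01$
$\frac{1}{f + A{\left(R,r{\left(3,8 \right)} \right)}} = \frac{1}{\frac{1}{100} - \left(6 - \frac{\sqrt{8^{2} + 40^{2}}}{4}\right)} = \frac{1}{\frac{1}{100} - \left(6 - \frac{\sqrt{64 + 1600}}{4}\right)} = \frac{1}{\frac{1}{100} - \left(6 - \frac{\sqrt{1664}}{4}\right)} = \frac{1}{\frac{1}{100} - \left(6 - \frac{8 \sqrt{26}}{4}\right)} = \frac{1}{\frac{1}{100} - \left(6 - 2 \sqrt{26}\right)} = \frac{1}{- \frac{599}{100} + 2 \sqrt{26}}$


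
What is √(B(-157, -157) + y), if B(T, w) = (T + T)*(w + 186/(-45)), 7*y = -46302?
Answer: 2*√121223445/105 ≈ 209.72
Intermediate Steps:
y = -46302/7 (y = (⅐)*(-46302) = -46302/7 ≈ -6614.6)
B(T, w) = 2*T*(-62/15 + w) (B(T, w) = (2*T)*(w + 186*(-1/45)) = (2*T)*(w - 62/15) = (2*T)*(-62/15 + w) = 2*T*(-62/15 + w))
√(B(-157, -157) + y) = √((2/15)*(-157)*(-62 + 15*(-157)) - 46302/7) = √((2/15)*(-157)*(-62 - 2355) - 46302/7) = √((2/15)*(-157)*(-2417) - 46302/7) = √(758938/15 - 46302/7) = √(4618036/105) = 2*√121223445/105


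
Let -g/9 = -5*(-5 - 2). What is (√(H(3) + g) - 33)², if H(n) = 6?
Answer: (33 - I*√309)² ≈ 780.0 - 1160.2*I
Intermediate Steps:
g = -315 (g = -(-45)*(-5 - 2) = -(-45)*(-7) = -9*35 = -315)
(√(H(3) + g) - 33)² = (√(6 - 315) - 33)² = (√(-309) - 33)² = (I*√309 - 33)² = (-33 + I*√309)²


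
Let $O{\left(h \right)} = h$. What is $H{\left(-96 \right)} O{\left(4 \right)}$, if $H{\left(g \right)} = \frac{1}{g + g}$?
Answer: $- \frac{1}{48} \approx -0.020833$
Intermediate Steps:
$H{\left(g \right)} = \frac{1}{2 g}$
$H{\left(-96 \right)} O{\left(4 \right)} = \frac{1}{2 \left(-96\right)} 4 = \frac{1}{2} \left(- \frac{1}{96}\right) 4 = \left(- \frac{1}{192}\right) 4 = - \frac{1}{48}$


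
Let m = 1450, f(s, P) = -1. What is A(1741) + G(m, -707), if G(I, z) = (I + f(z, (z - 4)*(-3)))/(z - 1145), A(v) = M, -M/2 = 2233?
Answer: -8272481/1852 ≈ -4466.8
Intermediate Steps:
M = -4466 (M = -2*2233 = -4466)
A(v) = -4466
G(I, z) = (-1 + I)/(-1145 + z) (G(I, z) = (I - 1)/(z - 1145) = (-1 + I)/(-1145 + z))
A(1741) + G(m, -707) = -4466 + (-1 + 1450)/(-1145 - 707) = -4466 + 1449/(-1852) = -4466 - 1/1852*1449 = -4466 - 1449/1852 = -8272481/1852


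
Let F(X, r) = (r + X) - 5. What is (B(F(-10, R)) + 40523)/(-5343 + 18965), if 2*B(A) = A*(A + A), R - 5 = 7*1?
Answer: 20266/6811 ≈ 2.9755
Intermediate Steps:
R = 12 (R = 5 + 7*1 = 5 + 7 = 12)
F(X, r) = -5 + X + r (F(X, r) = (X + r) - 5 = -5 + X + r)
B(A) = A² (B(A) = (A*(A + A))/2 = (A*(2*A))/2 = (2*A²)/2 = A²)
(B(F(-10, R)) + 40523)/(-5343 + 18965) = ((-5 - 10 + 12)² + 40523)/(-5343 + 18965) = ((-3)² + 40523)/13622 = (9 + 40523)*(1/13622) = 40532*(1/13622) = 20266/6811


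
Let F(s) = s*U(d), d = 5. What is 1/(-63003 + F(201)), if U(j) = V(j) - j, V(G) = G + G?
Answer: -1/61998 ≈ -1.6130e-5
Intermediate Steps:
V(G) = 2*G
U(j) = j (U(j) = 2*j - j = j)
F(s) = 5*s (F(s) = s*5 = 5*s)
1/(-63003 + F(201)) = 1/(-63003 + 5*201) = 1/(-63003 + 1005) = 1/(-61998) = -1/61998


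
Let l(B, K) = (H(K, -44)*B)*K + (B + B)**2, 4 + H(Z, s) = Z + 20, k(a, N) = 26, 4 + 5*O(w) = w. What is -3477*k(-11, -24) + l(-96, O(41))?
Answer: -1754034/25 ≈ -70161.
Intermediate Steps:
O(w) = -4/5 + w/5
H(Z, s) = 16 + Z (H(Z, s) = -4 + (Z + 20) = -4 + (20 + Z) = 16 + Z)
l(B, K) = 4*B**2 + B*K*(16 + K) (l(B, K) = ((16 + K)*B)*K + (B + B)**2 = (B*(16 + K))*K + (2*B)**2 = B*K*(16 + K) + 4*B**2 = 4*B**2 + B*K*(16 + K))
-3477*k(-11, -24) + l(-96, O(41)) = -3477*26 - 96*(4*(-96) + (-4/5 + (1/5)*41)*(16 + (-4/5 + (1/5)*41))) = -90402 - 96*(-384 + (-4/5 + 41/5)*(16 + (-4/5 + 41/5))) = -90402 - 96*(-384 + 37*(16 + 37/5)/5) = -90402 - 96*(-384 + (37/5)*(117/5)) = -90402 - 96*(-384 + 4329/25) = -90402 - 96*(-5271/25) = -90402 + 506016/25 = -1754034/25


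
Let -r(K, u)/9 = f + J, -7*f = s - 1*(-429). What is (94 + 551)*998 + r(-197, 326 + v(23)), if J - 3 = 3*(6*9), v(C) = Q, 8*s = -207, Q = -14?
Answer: 35993625/56 ≈ 6.4274e+5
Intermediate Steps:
s = -207/8 (s = (1/8)*(-207) = -207/8 ≈ -25.875)
v(C) = -14
J = 165 (J = 3 + 3*(6*9) = 3 + 3*54 = 3 + 162 = 165)
f = -3225/56 (f = -(-207/8 - 1*(-429))/7 = -(-207/8 + 429)/7 = -1/7*3225/8 = -3225/56 ≈ -57.589)
r(K, u) = -54135/56 (r(K, u) = -9*(-3225/56 + 165) = -9*6015/56 = -54135/56)
(94 + 551)*998 + r(-197, 326 + v(23)) = (94 + 551)*998 - 54135/56 = 645*998 - 54135/56 = 643710 - 54135/56 = 35993625/56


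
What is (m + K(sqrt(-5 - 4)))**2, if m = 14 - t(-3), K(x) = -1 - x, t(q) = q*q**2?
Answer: 1591 - 240*I ≈ 1591.0 - 240.0*I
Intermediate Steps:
t(q) = q**3
m = 41 (m = 14 - 1*(-3)**3 = 14 - 1*(-27) = 14 + 27 = 41)
(m + K(sqrt(-5 - 4)))**2 = (41 + (-1 - sqrt(-5 - 4)))**2 = (41 + (-1 - sqrt(-9)))**2 = (41 + (-1 - 3*I))**2 = (40 - 3*I)**2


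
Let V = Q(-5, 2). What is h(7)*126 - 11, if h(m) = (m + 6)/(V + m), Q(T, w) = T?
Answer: 808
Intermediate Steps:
V = -5
h(m) = (6 + m)/(-5 + m) (h(m) = (m + 6)/(-5 + m) = (6 + m)/(-5 + m))
h(7)*126 - 11 = ((6 + 7)/(-5 + 7))*126 - 11 = (13/2)*126 - 11 = 819 - 11 = 808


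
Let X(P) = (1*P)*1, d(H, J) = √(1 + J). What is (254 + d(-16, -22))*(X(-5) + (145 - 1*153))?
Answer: -3302 - 13*I*√21 ≈ -3302.0 - 59.573*I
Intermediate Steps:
X(P) = P (X(P) = P*1 = P)
(254 + d(-16, -22))*(X(-5) + (145 - 1*153)) = (254 + √(1 - 22))*(-5 + (145 - 1*153)) = (254 + √(-21))*(-5 + (145 - 153)) = (254 + I*√21)*(-5 - 8) = (254 + I*√21)*(-13) = -3302 - 13*I*√21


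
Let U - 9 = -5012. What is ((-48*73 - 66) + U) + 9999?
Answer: 1426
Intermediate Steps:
U = -5003 (U = 9 - 5012 = -5003)
((-48*73 - 66) + U) + 9999 = ((-48*73 - 66) - 5003) + 9999 = ((-3504 - 66) - 5003) + 9999 = (-3570 - 5003) + 9999 = -8573 + 9999 = 1426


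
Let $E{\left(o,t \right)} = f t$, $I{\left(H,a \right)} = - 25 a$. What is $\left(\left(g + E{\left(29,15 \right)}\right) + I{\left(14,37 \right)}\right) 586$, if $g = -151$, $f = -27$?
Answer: $-867866$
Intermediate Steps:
$E{\left(o,t \right)} = - 27 t$
$\left(\left(g + E{\left(29,15 \right)}\right) + I{\left(14,37 \right)}\right) 586 = \left(\left(-151 - 405\right) - 925\right) 586 = \left(-556 - 925\right) 586 = \left(-1481\right) 586 = -867866$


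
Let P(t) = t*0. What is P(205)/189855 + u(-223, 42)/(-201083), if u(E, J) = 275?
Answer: -275/201083 ≈ -0.0013676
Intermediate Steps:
P(t) = 0
P(205)/189855 + u(-223, 42)/(-201083) = 0/189855 + 275/(-201083) = 0*(1/189855) + 275*(-1/201083) = 0 - 275/201083 = -275/201083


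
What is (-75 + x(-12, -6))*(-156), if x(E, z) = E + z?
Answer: 14508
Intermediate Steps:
(-75 + x(-12, -6))*(-156) = (-75 + (-12 - 6))*(-156) = (-75 - 18)*(-156) = -93*(-156) = 14508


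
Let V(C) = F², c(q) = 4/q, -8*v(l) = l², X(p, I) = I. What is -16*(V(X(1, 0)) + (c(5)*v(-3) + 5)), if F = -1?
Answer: -408/5 ≈ -81.600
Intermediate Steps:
v(l) = -l²/8
V(C) = 1 (V(C) = (-1)² = 1)
-16*(V(X(1, 0)) + (c(5)*v(-3) + 5)) = -16*(1 + ((4/5)*(-⅛*(-3)²) + 5)) = -16*(1 + ((4*(⅕))*(-⅛*9) + 5)) = -16*(1 + ((⅘)*(-9/8) + 5)) = -16*(1 + (-9/10 + 5)) = -16*(1 + 41/10) = -16*51/10 = -408/5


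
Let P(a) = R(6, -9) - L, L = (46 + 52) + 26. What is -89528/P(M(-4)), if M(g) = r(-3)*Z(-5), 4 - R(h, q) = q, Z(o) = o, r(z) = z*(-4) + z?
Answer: 89528/111 ≈ 806.56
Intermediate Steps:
r(z) = -3*z (r(z) = -4*z + z = -3*z)
R(h, q) = 4 - q
M(g) = -45 (M(g) = -3*(-3)*(-5) = 9*(-5) = -45)
L = 124 (L = 98 + 26 = 124)
P(a) = -111 (P(a) = (4 - 1*(-9)) - 1*124 = (4 + 9) - 124 = 13 - 124 = -111)
-89528/P(M(-4)) = -89528/(-111) = -89528*(-1/111) = 89528/111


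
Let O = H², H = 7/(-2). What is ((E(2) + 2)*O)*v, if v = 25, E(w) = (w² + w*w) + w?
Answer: 3675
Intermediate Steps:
E(w) = w + 2*w² (E(w) = (w² + w²) + w = 2*w² + w = w + 2*w²)
H = -7/2 (H = 7*(-½) = -7/2 ≈ -3.5000)
O = 49/4 (O = (-7/2)² = 49/4 ≈ 12.250)
((E(2) + 2)*O)*v = ((2*(1 + 2*2) + 2)*(49/4))*25 = ((2*(1 + 4) + 2)*(49/4))*25 = ((2*5 + 2)*(49/4))*25 = ((10 + 2)*(49/4))*25 = (12*(49/4))*25 = 147*25 = 3675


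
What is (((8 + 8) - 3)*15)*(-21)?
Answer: -4095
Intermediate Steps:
(((8 + 8) - 3)*15)*(-21) = ((16 - 3)*15)*(-21) = (13*15)*(-21) = 195*(-21) = -4095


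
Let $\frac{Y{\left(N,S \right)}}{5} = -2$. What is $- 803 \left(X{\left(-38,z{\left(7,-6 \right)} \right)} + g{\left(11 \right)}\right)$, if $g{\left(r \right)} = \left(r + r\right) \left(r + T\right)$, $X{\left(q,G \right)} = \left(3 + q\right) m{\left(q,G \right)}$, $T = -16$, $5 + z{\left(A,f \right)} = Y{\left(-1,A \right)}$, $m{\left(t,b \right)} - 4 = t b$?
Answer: $16220600$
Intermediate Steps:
$Y{\left(N,S \right)} = -10$ ($Y{\left(N,S \right)} = 5 \left(-2\right) = -10$)
$m{\left(t,b \right)} = 4 + b t$ ($m{\left(t,b \right)} = 4 + t b = 4 + b t$)
$z{\left(A,f \right)} = -15$ ($z{\left(A,f \right)} = -5 - 10 = -15$)
$X{\left(q,G \right)} = \left(3 + q\right) \left(4 + G q\right)$
$g{\left(r \right)} = 2 r \left(-16 + r\right)$ ($g{\left(r \right)} = \left(r + r\right) \left(r - 16\right) = 2 r \left(-16 + r\right)$)
$- 803 \left(X{\left(-38,z{\left(7,-6 \right)} \right)} + g{\left(11 \right)}\right) = - 803 \left(\left(3 - 38\right) \left(4 - -570\right) + 2 \cdot 11 \left(-16 + 11\right)\right) = - 803 \left(- 35 \left(4 + 570\right) + 2 \cdot 11 \left(-5\right)\right) = - 803 \left(\left(-35\right) 574 - 110\right) = - 803 \left(-20090 - 110\right) = \left(-803\right) \left(-20200\right) = 16220600$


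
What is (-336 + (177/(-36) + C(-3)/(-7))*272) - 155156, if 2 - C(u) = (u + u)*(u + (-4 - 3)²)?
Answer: -3520264/21 ≈ -1.6763e+5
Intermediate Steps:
C(u) = 2 - 2*u*(49 + u) (C(u) = 2 - (u + u)*(u + (-4 - 3)²) = 2 - 2*u*(u + (-7)²) = 2 - 2*u*(u + 49) = 2 - 2*u*(49 + u))
(-336 + (177/(-36) + C(-3)/(-7))*272) - 155156 = (-336 + (177/(-36) + (2 - 98*(-3) - 2*(-3)²)/(-7))*272) - 155156 = (-336 + (177*(-1/36) + (2 + 294 - 2*9)*(-⅐))*272) - 155156 = (-336 + (-59/12 + (2 + 294 - 18)*(-⅐))*272) - 155156 = (-336 + (-59/12 + 278*(-⅐))*272) - 155156 = (-336 + (-59/12 - 278/7)*272) - 155156 = (-336 - 3749/84*272) - 155156 = (-336 - 254932/21) - 155156 = -261988/21 - 155156 = -3520264/21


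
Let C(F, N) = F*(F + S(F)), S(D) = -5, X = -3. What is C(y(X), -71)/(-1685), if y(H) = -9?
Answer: -126/1685 ≈ -0.074777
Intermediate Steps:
C(F, N) = F*(-5 + F) (C(F, N) = F*(F - 5) = F*(-5 + F))
C(y(X), -71)/(-1685) = -9*(-5 - 9)/(-1685) = -9*(-14)*(-1/1685) = 126*(-1/1685) = -126/1685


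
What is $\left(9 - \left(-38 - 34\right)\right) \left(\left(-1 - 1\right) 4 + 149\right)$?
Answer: $11421$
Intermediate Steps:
$\left(9 - \left(-38 - 34\right)\right) \left(\left(-1 - 1\right) 4 + 149\right) = \left(9 - -72\right) \left(\left(-2\right) 4 + 149\right) = \left(9 + 72\right) \left(-8 + 149\right) = 81 \cdot 141 = 11421$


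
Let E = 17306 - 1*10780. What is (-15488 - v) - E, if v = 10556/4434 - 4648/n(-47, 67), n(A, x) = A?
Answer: -2304389468/104199 ≈ -22115.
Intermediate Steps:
v = 10552682/104199 (v = 10556/4434 - 4648/(-47) = 10556*(1/4434) - 4648*(-1/47) = 5278/2217 + 4648/47 = 10552682/104199 ≈ 101.27)
E = 6526 (E = 17306 - 10780 = 6526)
(-15488 - v) - E = (-15488 - 1*10552682/104199) - 1*6526 = (-15488 - 10552682/104199) - 6526 = -1624386794/104199 - 6526 = -2304389468/104199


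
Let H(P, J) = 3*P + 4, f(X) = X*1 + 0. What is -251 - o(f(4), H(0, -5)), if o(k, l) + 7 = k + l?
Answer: -252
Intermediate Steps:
f(X) = X (f(X) = X + 0 = X)
H(P, J) = 4 + 3*P
o(k, l) = -7 + k + l (o(k, l) = -7 + (k + l) = -7 + k + l)
-251 - o(f(4), H(0, -5)) = -251 - (-7 + 4 + (4 + 3*0)) = -251 - (-7 + 4 + (4 + 0)) = -251 - (-7 + 4 + 4) = -251 - 1*1 = -251 - 1 = -252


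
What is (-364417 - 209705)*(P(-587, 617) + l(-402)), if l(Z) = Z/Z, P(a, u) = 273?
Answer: -157309428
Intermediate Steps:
l(Z) = 1
(-364417 - 209705)*(P(-587, 617) + l(-402)) = (-364417 - 209705)*(273 + 1) = -574122*274 = -157309428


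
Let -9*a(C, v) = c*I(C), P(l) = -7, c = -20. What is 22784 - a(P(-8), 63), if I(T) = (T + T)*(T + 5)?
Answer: 204496/9 ≈ 22722.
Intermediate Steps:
I(T) = 2*T*(5 + T) (I(T) = (2*T)*(5 + T) = 2*T*(5 + T))
a(C, v) = 40*C*(5 + C)/9 (a(C, v) = -(-20)*2*C*(5 + C)/9 = -(-40)*C*(5 + C)/9 = 40*C*(5 + C)/9)
22784 - a(P(-8), 63) = 22784 - 40*(-7)*(5 - 7)/9 = 22784 - 40*(-7)*(-2)/9 = 22784 - 1*560/9 = 22784 - 560/9 = 204496/9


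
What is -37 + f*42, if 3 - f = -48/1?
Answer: 2105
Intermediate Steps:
f = 51 (f = 3 - (-1)*48/1 = 3 - (-1)*48*1 = 3 - (-1)*48 = 3 - 1*(-48) = 3 + 48 = 51)
-37 + f*42 = -37 + 51*42 = -37 + 2142 = 2105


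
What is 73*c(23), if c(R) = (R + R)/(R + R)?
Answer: 73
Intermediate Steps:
c(R) = 1 (c(R) = (2*R)/((2*R)) = (2*R)*(1/(2*R)) = 1)
73*c(23) = 73*1 = 73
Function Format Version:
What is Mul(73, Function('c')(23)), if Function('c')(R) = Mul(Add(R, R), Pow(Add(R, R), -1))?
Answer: 73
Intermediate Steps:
Function('c')(R) = 1 (Function('c')(R) = Mul(Mul(2, R), Pow(Mul(2, R), -1)) = Mul(Mul(2, R), Mul(Rational(1, 2), Pow(R, -1))) = 1)
Mul(73, Function('c')(23)) = Mul(73, 1) = 73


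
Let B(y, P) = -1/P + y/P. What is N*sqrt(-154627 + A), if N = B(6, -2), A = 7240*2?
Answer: -5*I*sqrt(140147)/2 ≈ -935.91*I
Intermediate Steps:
A = 14480
N = -5/2 (N = (-1 + 6)/(-2) = -1/2*5 = -5/2 ≈ -2.5000)
N*sqrt(-154627 + A) = -5*sqrt(-154627 + 14480)/2 = -5*I*sqrt(140147)/2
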